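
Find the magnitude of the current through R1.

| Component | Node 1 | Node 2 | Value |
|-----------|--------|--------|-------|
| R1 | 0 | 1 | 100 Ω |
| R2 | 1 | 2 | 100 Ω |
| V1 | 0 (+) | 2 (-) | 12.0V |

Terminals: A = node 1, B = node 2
Nodal analysis, taking node 2 as the 0 V reference.
Source V1 fixes V_0 = 12 V.
KCL at each unknown node (sum of currents leaving = 0; resistances in Ω):
  Node 1: (V_1 - 12)/100 + (V_1 - 0)/100 = 0
Collecting terms: 0.02 × V_1 = 0.12  =>  V_1 = 6 V
I_R1 = (V_0 - V_1)/R1 = (12 - 6)/100 = 0.06 A
|I_R1| = 0.06 A

Final answer: |I_R1| = 0.06 A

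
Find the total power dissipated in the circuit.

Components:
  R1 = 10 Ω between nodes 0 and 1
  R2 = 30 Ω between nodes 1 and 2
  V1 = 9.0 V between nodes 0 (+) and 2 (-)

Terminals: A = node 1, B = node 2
Nodal analysis, taking node 2 as the 0 V reference.
Source V1 fixes V_0 = 9 V.
KCL at each unknown node (sum of currents leaving = 0; resistances in Ω):
  Node 1: (V_1 - 9)/10 + (V_1 - 0)/30 = 0
Collecting terms: 0.1333 × V_1 = 0.9  =>  V_1 = 6.75 V
Power in each resistor, P = (ΔV)²/R:
  P_R1 = (9 - 6.75)²/10 = 0.5062 W
  P_R2 = (6.75 - 0)²/30 = 1.519 W
P_total = P_R1 + P_R2 = 2.025 W

Final answer: 2.025 W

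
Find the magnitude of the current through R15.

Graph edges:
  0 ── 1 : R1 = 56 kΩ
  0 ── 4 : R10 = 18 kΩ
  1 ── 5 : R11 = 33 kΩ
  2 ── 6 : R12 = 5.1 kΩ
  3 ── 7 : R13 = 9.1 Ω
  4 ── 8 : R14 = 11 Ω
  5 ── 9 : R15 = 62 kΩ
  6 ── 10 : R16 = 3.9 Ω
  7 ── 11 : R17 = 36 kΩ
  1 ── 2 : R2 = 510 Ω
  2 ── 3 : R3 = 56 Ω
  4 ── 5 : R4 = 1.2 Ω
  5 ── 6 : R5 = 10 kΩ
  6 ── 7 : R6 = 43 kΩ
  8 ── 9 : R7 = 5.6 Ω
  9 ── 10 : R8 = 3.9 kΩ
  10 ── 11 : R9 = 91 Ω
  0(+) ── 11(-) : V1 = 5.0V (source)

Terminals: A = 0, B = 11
Nodal analysis, taking node 11 as the 0 V reference.
Source V1 fixes V_0 = 5 V.
KCL at each unknown node (sum of currents leaving = 0; resistances in Ω):
  Node 1: (V_1 - 5)/56000 + (V_1 - V_2)/510 + (V_1 - V_5)/33000 = 0
  Node 2: (V_2 - V_1)/510 + (V_2 - V_3)/56 + (V_2 - V_6)/5100 = 0
  Node 3: (V_3 - V_2)/56 + (V_3 - V_7)/9.1 = 0
  Node 4: (V_4 - V_5)/1.2 + (V_4 - 5)/18000 + (V_4 - V_8)/11 = 0
  Node 5: (V_5 - V_4)/1.2 + (V_5 - V_6)/10000 + (V_5 - V_1)/33000 + (V_5 - V_9)/62000 = 0
  Node 6: (V_6 - V_5)/10000 + (V_6 - V_7)/43000 + (V_6 - V_2)/5100 + (V_6 - V_10)/3.9 = 0
  Node 7: (V_7 - V_6)/43000 + (V_7 - V_3)/9.1 + (V_7 - 0)/36000 = 0
  Node 8: (V_8 - V_9)/5.6 + (V_8 - V_4)/11 = 0
  Node 9: (V_9 - V_8)/5.6 + (V_9 - V_10)/3900 + (V_9 - V_5)/62000 = 0
  Node 10: (V_10 - V_9)/3900 + (V_10 - 0)/91 + (V_10 - V_6)/3.9 = 0
Collecting terms (coefficients in siemens):
  0.002009·V_1 - 0.001961·V_2 - 0.0000303·V_5 = 0.00008929
  0.02001·V_2 - 0.001961·V_1 - 0.01786·V_3 - 0.0001961·V_6 = 0
  0.1277·V_3 - 0.01786·V_2 - 0.1099·V_7 = 0
  0.9243·V_4 - 0.8333·V_5 - 0.09091·V_8 = 0.0002778
  0.8335·V_5 - 0.0000303·V_1 - 0.8333·V_4 - 0.0001·V_6 - 0.00001613·V_9 = 0
  0.2567·V_6 - 0.0001961·V_2 - 0.0001·V_5 - 0.00002326·V_7 - 0.2564·V_10 = 0
  0.1099·V_7 - 0.1099·V_3 - 0.00002326·V_6 = 0
  0.2695·V_8 - 0.09091·V_4 - 0.1786·V_9 = 0
  0.1788·V_9 - 0.00001613·V_5 - 0.1786·V_8 - 0.0002564·V_10 = 0
  0.2677·V_10 - 0.2564·V_6 - 0.0002564·V_9 = 0
Solving these 10 simultaneous equations (Gaussian elimination) gives:
  V_1 = 0.4321 V, V_2 = 0.3866 V, V_3 = 0.3855 V, V_4 = 0.6822 V
  V_5 = 0.6821 V, V_6 = 0.02884 V, V_7 = 0.3854 V, V_8 = 0.6804 V
  V_9 = 0.6795 V, V_10 = 0.02828 V
I_R15 = (V_5 - V_9)/R15 = (0.6821 - 0.6795)/62000 = 0.00000004328 A
|I_R15| = 0.00000004328 A

Final answer: |I_R15| = 4.328e-08 A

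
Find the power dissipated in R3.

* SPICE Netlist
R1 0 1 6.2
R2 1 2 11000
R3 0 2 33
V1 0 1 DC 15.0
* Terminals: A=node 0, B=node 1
Nodal analysis, taking node 1 as the 0 V reference.
Source V1 fixes V_0 = 15 V.
KCL at each unknown node (sum of currents leaving = 0; resistances in Ω):
  Node 2: (V_2 - 0)/11000 + (V_2 - 15)/33 = 0
Collecting terms: 0.03039 × V_2 = 0.4545  =>  V_2 = 14.96 V
I_R3 = (V_0 - V_2)/R3 = (15 - 14.96)/33 = 0.00136 A
P_R3 = I_R3² × R3 = (0.00136)² × 33 = 0.000061 W

Final answer: 6.1e-05 W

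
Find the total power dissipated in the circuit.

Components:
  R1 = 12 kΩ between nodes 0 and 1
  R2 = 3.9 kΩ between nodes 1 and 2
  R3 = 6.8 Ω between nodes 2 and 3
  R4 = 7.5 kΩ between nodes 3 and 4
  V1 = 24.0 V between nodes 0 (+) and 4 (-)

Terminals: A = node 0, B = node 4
Nodal analysis, taking node 4 as the 0 V reference.
Source V1 fixes V_0 = 24 V.
KCL at each unknown node (sum of currents leaving = 0; resistances in Ω):
  Node 1: (V_1 - 24)/12000 + (V_1 - V_2)/3900 = 0
  Node 2: (V_2 - V_1)/3900 + (V_2 - V_3)/6.8 = 0
  Node 3: (V_3 - V_2)/6.8 + (V_3 - 0)/7500 = 0
Collecting terms (coefficients in siemens):
  0.0003397·V_1 - 0.0002564·V_2 = 0.002
  0.1473·V_2 - 0.0002564·V_1 - 0.1471·V_3 = 0
  0.1472·V_3 - 0.1471·V_2 = 0
Solving these 3 simultaneous equations (Gaussian elimination) gives:
  V_1 = 11.7 V, V_2 = 7.697 V, V_3 = 7.69 V
Power in each resistor, P = (ΔV)²/R:
  P_R1 = (24 - 11.7)²/12000 = 0.01262 W
  P_R2 = (11.7 - 7.697)²/3900 = 0.0041 W
  P_R3 = (7.697 - 7.69)²/6.8 = 0.000007149 W
  P_R4 = (7.69 - 0)²/7500 = 0.007885 W
P_total = P_R1 + P_R2 + P_R3 + P_R4 = 0.02461 W

Final answer: 0.02461 W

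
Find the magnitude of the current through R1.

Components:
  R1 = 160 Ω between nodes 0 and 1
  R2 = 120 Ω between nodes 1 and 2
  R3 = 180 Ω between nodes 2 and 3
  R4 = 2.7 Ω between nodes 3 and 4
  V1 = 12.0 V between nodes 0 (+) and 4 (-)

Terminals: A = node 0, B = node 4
Nodal analysis, taking node 4 as the 0 V reference.
Source V1 fixes V_0 = 12 V.
KCL at each unknown node (sum of currents leaving = 0; resistances in Ω):
  Node 1: (V_1 - 12)/160 + (V_1 - V_2)/120 = 0
  Node 2: (V_2 - V_1)/120 + (V_2 - V_3)/180 = 0
  Node 3: (V_3 - V_2)/180 + (V_3 - 0)/2.7 = 0
Collecting terms (coefficients in siemens):
  0.01458·V_1 - 0.008333·V_2 = 0.075
  0.01389·V_2 - 0.008333·V_1 - 0.005556·V_3 = 0
  0.3759·V_3 - 0.005556·V_2 = 0
Solving these 3 simultaneous equations (Gaussian elimination) gives:
  V_1 = 7.85 V, V_2 = 4.738 V, V_3 = 0.07002 V
I_R1 = (V_0 - V_1)/R1 = (12 - 7.85)/160 = 0.02593 A
|I_R1| = 0.02593 A

Final answer: |I_R1| = 0.02593 A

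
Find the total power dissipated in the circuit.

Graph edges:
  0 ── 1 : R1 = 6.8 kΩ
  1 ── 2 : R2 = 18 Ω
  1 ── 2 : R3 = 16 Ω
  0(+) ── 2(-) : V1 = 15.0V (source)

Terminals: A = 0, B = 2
Nodal analysis, taking node 2 as the 0 V reference.
Source V1 fixes V_0 = 15 V.
KCL at each unknown node (sum of currents leaving = 0; resistances in Ω):
  Node 1: (V_1 - 15)/6800 + (V_1 - 0)/18 + (V_1 - 0)/16 = 0
Collecting terms: 0.1182 × V_1 = 0.002206  =>  V_1 = 0.01866 V
Power in each resistor, P = (ΔV)²/R:
  P_R1 = (15 - 0.01866)²/6800 = 0.03301 W
  P_R2 = (0.01866 - 0)²/18 = 0.00001935 W
  P_R3 = (0.01866 - 0)²/16 = 0.00002177 W
P_total = P_R1 + P_R2 + P_R3 = 0.03305 W

Final answer: 0.03305 W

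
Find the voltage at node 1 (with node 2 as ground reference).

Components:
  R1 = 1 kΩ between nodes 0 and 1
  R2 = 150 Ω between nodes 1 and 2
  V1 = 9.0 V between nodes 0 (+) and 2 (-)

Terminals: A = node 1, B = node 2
Nodal analysis, taking node 2 as the 0 V reference.
Source V1 fixes V_0 = 9 V.
KCL at each unknown node (sum of currents leaving = 0; resistances in Ω):
  Node 1: (V_1 - 9)/1000 + (V_1 - 0)/150 = 0
Collecting terms: 0.007667 × V_1 = 0.009  =>  V_1 = 1.174 V
The requested potential is V_1 = 1.174 V.

Final answer: V_1 = 1.174 V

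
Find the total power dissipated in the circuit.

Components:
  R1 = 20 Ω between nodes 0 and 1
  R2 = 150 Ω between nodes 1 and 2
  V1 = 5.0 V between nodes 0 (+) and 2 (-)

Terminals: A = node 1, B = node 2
Nodal analysis, taking node 2 as the 0 V reference.
Source V1 fixes V_0 = 5 V.
KCL at each unknown node (sum of currents leaving = 0; resistances in Ω):
  Node 1: (V_1 - 5)/20 + (V_1 - 0)/150 = 0
Collecting terms: 0.05667 × V_1 = 0.25  =>  V_1 = 4.412 V
Power in each resistor, P = (ΔV)²/R:
  P_R1 = (5 - 4.412)²/20 = 0.0173 W
  P_R2 = (4.412 - 0)²/150 = 0.1298 W
P_total = P_R1 + P_R2 = 0.1471 W

Final answer: 0.1471 W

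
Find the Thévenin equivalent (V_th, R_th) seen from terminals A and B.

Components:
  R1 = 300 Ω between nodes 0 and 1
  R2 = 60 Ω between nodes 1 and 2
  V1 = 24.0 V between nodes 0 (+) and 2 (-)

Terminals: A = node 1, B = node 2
Step 1 — V_th is the open-circuit voltage V_A - V_B (nothing connected across the terminals).
Nodal analysis, taking node 2 as the 0 V reference.
Source V1 fixes V_0 = 24 V.
KCL at each unknown node (sum of currents leaving = 0; resistances in Ω):
  Node 1: (V_1 - 24)/300 + (V_1 - 0)/60 = 0
Collecting terms: 0.02 × V_1 = 0.08  =>  V_1 = 4 V
V_th = V_1 - V_2 = 4 - 0 = 4 V
Step 2 — R_th: zero the source — replace V1 by a short circuit (node 2 merges into node 0) — and find the resistance seen between A (node 1) and B (node 0).
Reduce the network between node 1 (A) and node 0 (B) by series/parallel combination:
  Rp1 = R1 ‖ R2 (parallel, both between nodes 0 and 1) = 1/(1/300 + 1/60) = 50 Ω
R_th = 50 Ω

Final answer: V_th = 4 V, R_th = 50 Ω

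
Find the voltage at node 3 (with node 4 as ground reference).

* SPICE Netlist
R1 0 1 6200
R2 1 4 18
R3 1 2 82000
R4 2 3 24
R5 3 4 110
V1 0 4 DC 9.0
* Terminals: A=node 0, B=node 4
Nodal analysis, taking node 4 as the 0 V reference.
Source V1 fixes V_0 = 9 V.
KCL at each unknown node (sum of currents leaving = 0; resistances in Ω):
  Node 1: (V_1 - 9)/6200 + (V_1 - 0)/18 + (V_1 - V_2)/82000 = 0
  Node 2: (V_2 - V_1)/82000 + (V_2 - V_3)/24 = 0
  Node 3: (V_3 - V_2)/24 + (V_3 - 0)/110 = 0
Collecting terms (coefficients in siemens):
  0.05573·V_1 - 0.0000122·V_2 = 0.001452
  0.04168·V_2 - 0.0000122·V_1 - 0.04167·V_3 = 0
  0.05076·V_3 - 0.04167·V_2 = 0
Solving these 3 simultaneous equations (Gaussian elimination) gives:
  V_1 = 0.02605 V, V_2 = 0.0000425 V, V_3 = 0.00003489 V
The requested potential is V_3 = 0.00003489 V.

Final answer: V_3 = 3.489e-05 V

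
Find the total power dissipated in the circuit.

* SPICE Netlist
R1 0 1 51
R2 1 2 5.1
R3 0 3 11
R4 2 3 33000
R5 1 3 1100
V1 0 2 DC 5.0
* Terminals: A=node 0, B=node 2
Nodal analysis, taking node 2 as the 0 V reference.
Source V1 fixes V_0 = 5 V.
KCL at each unknown node (sum of currents leaving = 0; resistances in Ω):
  Node 1: (V_1 - 5)/51 + (V_1 - 0)/5.1 + (V_1 - V_3)/1100 = 0
  Node 3: (V_3 - 5)/11 + (V_3 - 0)/33000 + (V_3 - V_1)/1100 = 0
Collecting terms (coefficients in siemens):
  0.2166·V_1 - 0.0009091·V_3 = 0.09804
  0.09185·V_3 - 0.0009091·V_1 = 0.4545
Determinant D = (0.2166)(0.09185) - (-0.0009091)(-0.0009091) = 0.01989
V_1 = [(0.09804)(0.09185) - (-0.0009091)(0.4545)]/D = 0.4734 V
V_3 = [(0.2166)(0.4545) - (0.09804)(-0.0009091)]/D = 4.954 V
Power in each resistor, P = (ΔV)²/R:
  P_R1 = (5 - 0.4734)²/51 = 0.4018 W
  P_R2 = (0.4734 - 0)²/5.1 = 0.04395 W
  P_R3 = (5 - 4.954)²/11 = 0.0001962 W
  P_R4 = (0 - 4.954)²/33000 = 0.0007436 W
  P_R5 = (0.4734 - 4.954)²/1100 = 0.01825 W
P_total = P_R1 + P_R2 + P_R3 + P_R4 + P_R5 = 0.4649 W

Final answer: 0.4649 W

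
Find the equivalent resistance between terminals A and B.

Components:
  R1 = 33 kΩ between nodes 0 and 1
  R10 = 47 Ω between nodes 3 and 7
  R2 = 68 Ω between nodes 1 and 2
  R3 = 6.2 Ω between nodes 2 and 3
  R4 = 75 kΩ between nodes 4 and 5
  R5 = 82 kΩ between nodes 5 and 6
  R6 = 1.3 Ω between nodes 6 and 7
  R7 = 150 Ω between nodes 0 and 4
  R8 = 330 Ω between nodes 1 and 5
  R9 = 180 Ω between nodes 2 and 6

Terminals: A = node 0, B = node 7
The network is not a plain series/parallel combination. Inject a 1 A test current into terminal A (node 0) and return it from terminal B (node 7); then R_eq = V_A / (1 A).
Nodal analysis, taking node 7 as the 0 V reference.
Current source I_test pushes 1 A into node 0 and draws it out of node 7.
KCL at each unknown node (sum of currents leaving = 0; resistances in Ω):
  Node 0: (V_0 - V_1)/33000 + (V_0 - V_4)/150 - 1 = 0
  Node 1: (V_1 - V_0)/33000 + (V_1 - V_2)/68 + (V_1 - V_5)/330 = 0
  Node 2: (V_2 - V_1)/68 + (V_2 - V_3)/6.2 + (V_2 - V_6)/180 = 0
  Node 3: (V_3 - V_2)/6.2 + (V_3 - 0)/47 = 0
  Node 4: (V_4 - V_0)/150 + (V_4 - V_5)/75000 = 0
  Node 5: (V_5 - V_1)/330 + (V_5 - V_4)/75000 + (V_5 - V_6)/82000 = 0
  Node 6: (V_6 - V_2)/180 + (V_6 - V_5)/82000 + (V_6 - 0)/1.3 = 0
Collecting terms (coefficients in siemens):
  0.006697·V_0 - 0.0000303·V_1 - 0.006667·V_4 = 1
  0.01777·V_1 - 0.0000303·V_0 - 0.01471·V_2 - 0.00303·V_5 = 0
  0.1816·V_2 - 0.01471·V_1 - 0.1613·V_3 - 0.005556·V_6 = 0
  0.1826·V_3 - 0.1613·V_2 = 0
  0.00668·V_4 - 0.006667·V_0 - 0.00001333·V_5 = 0
  0.003056·V_5 - 0.00303·V_1 - 0.00001333·V_4 - 0.0000122·V_6 = 0
  0.7748·V_6 - 0.005556·V_2 - 0.0000122·V_5 = 0
Solving these 7 simultaneous equations (Gaussian elimination) gives:
  V_0 = 23070 V, V_1 = 108.9 V, V_2 = 41.03 V, V_3 = 36.25 V
  V_4 = 23020 V, V_5 = 208.4 V, V_6 = 0.2975 V
R_eq = V_0 / 1 A = 23070 Ω = 23.07 kΩ

Final answer: 23.07 kΩ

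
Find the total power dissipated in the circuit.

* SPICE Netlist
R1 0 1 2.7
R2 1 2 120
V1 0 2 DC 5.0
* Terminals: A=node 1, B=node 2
Nodal analysis, taking node 2 as the 0 V reference.
Source V1 fixes V_0 = 5 V.
KCL at each unknown node (sum of currents leaving = 0; resistances in Ω):
  Node 1: (V_1 - 5)/2.7 + (V_1 - 0)/120 = 0
Collecting terms: 0.3787 × V_1 = 1.852  =>  V_1 = 4.89 V
Power in each resistor, P = (ΔV)²/R:
  P_R1 = (5 - 4.89)²/2.7 = 0.004483 W
  P_R2 = (4.89 - 0)²/120 = 0.1993 W
P_total = P_R1 + P_R2 = 0.2037 W

Final answer: 0.2037 W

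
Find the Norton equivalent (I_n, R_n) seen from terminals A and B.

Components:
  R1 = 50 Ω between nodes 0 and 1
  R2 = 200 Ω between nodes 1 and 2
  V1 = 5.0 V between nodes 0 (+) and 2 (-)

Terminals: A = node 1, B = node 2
Find the Thévenin equivalent first; then I_n = V_th/R_th and R_n = R_th.
Step 1 — V_th is the open-circuit voltage V_A - V_B (nothing connected across the terminals).
Nodal analysis, taking node 2 as the 0 V reference.
Source V1 fixes V_0 = 5 V.
KCL at each unknown node (sum of currents leaving = 0; resistances in Ω):
  Node 1: (V_1 - 5)/50 + (V_1 - 0)/200 = 0
Collecting terms: 0.025 × V_1 = 0.1  =>  V_1 = 4 V
V_th = V_1 - V_2 = 4 - 0 = 4 V
Step 2 — R_th: zero the source — replace V1 by a short circuit (node 2 merges into node 0) — and find the resistance seen between A (node 1) and B (node 0).
Reduce the network between node 1 (A) and node 0 (B) by series/parallel combination:
  Rp1 = R1 ‖ R2 (parallel, both between nodes 0 and 1) = 1/(1/50 + 1/200) = 40 Ω
R_th = 40 Ω
I_n = V_th/R_th = 4/40 = 0.1 A, and R_n = R_th = 40 Ω

Final answer: I_n = 0.1 A, R_n = 40 Ω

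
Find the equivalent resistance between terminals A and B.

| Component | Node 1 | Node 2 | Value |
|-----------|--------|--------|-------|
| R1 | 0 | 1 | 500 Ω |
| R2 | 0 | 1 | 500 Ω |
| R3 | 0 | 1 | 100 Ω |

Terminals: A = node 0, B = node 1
Reduce the network between node 0 (A) and node 1 (B) by series/parallel combination:
  Rp1 = R1 ‖ R2 ‖ R3 (parallel, all between nodes 0 and 1) = 1/(1/500 + 1/500 + 1/100) = 71.43 Ω
R_eq = 71.43 Ω

Final answer: 71.43 Ω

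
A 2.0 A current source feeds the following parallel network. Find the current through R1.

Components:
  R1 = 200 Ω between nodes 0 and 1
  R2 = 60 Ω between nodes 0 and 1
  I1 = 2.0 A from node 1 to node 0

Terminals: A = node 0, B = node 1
All resistors sit directly between nodes 0 and 1, so they are in parallel and share one voltage V; the full source current 2 A splits among them.
1/R_par = 1/200 + 1/60 = 0.02167 S  =>  R_par = 46.15 Ω
V = I × R_par = 2 × 46.15 = 92.31 V
I_R1 = V/R1 = 92.31/200 = 0.4615 A

Final answer: 0.4615 A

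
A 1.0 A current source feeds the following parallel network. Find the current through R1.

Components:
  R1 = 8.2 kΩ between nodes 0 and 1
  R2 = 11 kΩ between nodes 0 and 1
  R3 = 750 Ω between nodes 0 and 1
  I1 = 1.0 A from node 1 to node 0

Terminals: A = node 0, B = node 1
All resistors sit directly between nodes 0 and 1, so they are in parallel and share one voltage V; the full source current 1 A splits among them.
1/R_par = 1/8200 + 1/11000 + 1/750 = 0.001546 S  =>  R_par = 646.7 Ω
V = I × R_par = 1 × 646.7 = 646.7 V
I_R1 = V/R1 = 646.7/8200 = 0.07887 A

Final answer: 0.07887 A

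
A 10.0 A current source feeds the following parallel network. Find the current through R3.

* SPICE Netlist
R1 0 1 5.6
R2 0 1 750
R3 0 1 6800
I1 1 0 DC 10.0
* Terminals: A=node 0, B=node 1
All resistors sit directly between nodes 0 and 1, so they are in parallel and share one voltage V; the full source current 10 A splits among them.
1/R_par = 1/5.6 + 1/750 + 1/6800 = 0.1801 S  =>  R_par = 5.554 Ω
V = I × R_par = 10 × 5.554 = 55.54 V
I_R3 = V/R3 = 55.54/6800 = 0.008168 A

Final answer: 0.008168 A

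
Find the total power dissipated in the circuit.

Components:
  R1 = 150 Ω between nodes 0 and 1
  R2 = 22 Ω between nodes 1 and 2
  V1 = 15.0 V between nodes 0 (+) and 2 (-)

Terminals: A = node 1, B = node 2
Nodal analysis, taking node 2 as the 0 V reference.
Source V1 fixes V_0 = 15 V.
KCL at each unknown node (sum of currents leaving = 0; resistances in Ω):
  Node 1: (V_1 - 15)/150 + (V_1 - 0)/22 = 0
Collecting terms: 0.05212 × V_1 = 0.1  =>  V_1 = 1.919 V
Power in each resistor, P = (ΔV)²/R:
  P_R1 = (15 - 1.919)²/150 = 1.141 W
  P_R2 = (1.919 - 0)²/22 = 0.1673 W
P_total = P_R1 + P_R2 = 1.308 W

Final answer: 1.308 W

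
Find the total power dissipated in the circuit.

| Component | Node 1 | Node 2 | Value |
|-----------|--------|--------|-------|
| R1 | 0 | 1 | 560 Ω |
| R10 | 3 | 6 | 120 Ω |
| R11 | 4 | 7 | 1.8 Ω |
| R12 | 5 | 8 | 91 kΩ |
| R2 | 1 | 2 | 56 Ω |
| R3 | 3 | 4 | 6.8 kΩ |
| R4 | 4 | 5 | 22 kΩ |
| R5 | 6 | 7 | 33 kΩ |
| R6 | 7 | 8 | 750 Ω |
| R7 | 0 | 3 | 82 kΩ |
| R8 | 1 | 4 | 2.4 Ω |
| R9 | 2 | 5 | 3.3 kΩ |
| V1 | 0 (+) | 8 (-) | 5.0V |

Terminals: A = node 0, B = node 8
Nodal analysis, taking node 8 as the 0 V reference.
Source V1 fixes V_0 = 5 V.
KCL at each unknown node (sum of currents leaving = 0; resistances in Ω):
  Node 1: (V_1 - 5)/560 + (V_1 - V_2)/56 + (V_1 - V_4)/2.4 = 0
  Node 2: (V_2 - V_1)/56 + (V_2 - V_5)/3300 = 0
  Node 3: (V_3 - V_4)/6800 + (V_3 - 5)/82000 + (V_3 - V_6)/120 = 0
  Node 4: (V_4 - V_3)/6800 + (V_4 - V_5)/22000 + (V_4 - V_1)/2.4 + (V_4 - V_7)/1.8 = 0
  Node 5: (V_5 - V_4)/22000 + (V_5 - V_2)/3300 + (V_5 - 0)/91000 = 0
  Node 6: (V_6 - V_7)/33000 + (V_6 - V_3)/120 = 0
  Node 7: (V_7 - V_6)/33000 + (V_7 - 0)/750 + (V_7 - V_4)/1.8 = 0
Collecting terms (coefficients in siemens):
  0.4363·V_1 - 0.01786·V_2 - 0.4167·V_4 = 0.008929
  0.01816·V_2 - 0.01786·V_1 - 0.000303·V_5 = 0
  0.008493·V_3 - 0.0001471·V_4 - 0.008333·V_6 = 0.00006098
  0.9724·V_4 - 0.4167·V_1 - 0.0001471·V_3 - 0.00004545·V_5 - 0.5556·V_7 = 0
  0.0003595·V_5 - 0.000303·V_2 - 0.00004545·V_4 = 0
  0.008364·V_6 - 0.008333·V_3 - 0.0000303·V_7 = 0
  0.5569·V_7 - 0.5556·V_4 - 0.0000303·V_6 = 0
Solving these 7 simultaneous equations (Gaussian elimination) gives:
  V_1 = 2.867 V, V_2 = 2.866 V, V_3 = 2.995 V, V_4 = 2.858 V
  V_5 = 2.777 V, V_6 = 2.995 V, V_7 = 2.852 V
Power in each resistor, P = (ΔV)²/R:
  P_R1 = (5 - 2.867)²/560 = 0.008121 W
  P_R2 = (2.867 - 2.866)²/56 = 0.00000004034 W
  P_R3 = (2.995 - 2.858)²/6800 = 0.000002751 W
  P_R4 = (2.858 - 2.777)²/22000 = 0.0000002982 W
  P_R5 = (2.995 - 2.852)²/33000 = 0.0000006204 W
  P_R6 = (2.852 - 0)²/750 = 0.01084 W
  P_R7 = (5 - 2.995)²/82000 = 0.00004902 W
  P_R8 = (2.867 - 2.858)²/2.4 = 0.00003432 W
  P_R9 = (2.866 - 2.777)²/3300 = 0.000002377 W
  P_R10 = (2.995 - 2.995)²/120 = 0.000000002256 W
  P_R11 = (2.858 - 2.852)²/1.8 = 0.00002596 W
  P_R12 = (2.777 - 0)²/91000 = 0.00008477 W
P_total = P_R1 + P_R2 + P_R3 + P_R4 + P_R5 + P_R6 + P_R7 + P_R8 + P_R9 + P_R10 + P_R11 + P_R12 = 0.01916 W

Final answer: 0.01916 W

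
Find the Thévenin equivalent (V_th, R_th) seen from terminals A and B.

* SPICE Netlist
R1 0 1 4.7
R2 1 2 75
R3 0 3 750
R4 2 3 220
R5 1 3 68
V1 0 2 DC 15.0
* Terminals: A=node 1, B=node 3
Step 1 — V_th is the open-circuit voltage V_A - V_B (nothing connected across the terminals).
Nodal analysis, taking node 2 as the 0 V reference.
Source V1 fixes V_0 = 15 V.
KCL at each unknown node (sum of currents leaving = 0; resistances in Ω):
  Node 1: (V_1 - 15)/4.7 + (V_1 - 0)/75 + (V_1 - V_3)/68 = 0
  Node 3: (V_3 - 15)/750 + (V_3 - 0)/220 + (V_3 - V_1)/68 = 0
Collecting terms (coefficients in siemens):
  0.2408·V_1 - 0.01471·V_3 = 3.191
  0.02058·V_3 - 0.01471·V_1 = 0.02
Determinant D = (0.2408)(0.02058) - (-0.01471)(-0.01471) = 0.004741
V_1 = [(3.191)(0.02058) - (-0.01471)(0.02)]/D = 13.92 V
V_3 = [(0.2408)(0.02) - (3.191)(-0.01471)]/D = 10.92 V
V_th = V_1 - V_3 = 13.92 - 10.92 = 3.004 V
Step 2 — R_th: zero the source — replace V1 by a short circuit (node 2 merges into node 0) — and find the resistance seen between A (node 1) and B (node 3).
Reduce the network between node 1 (A) and node 3 (B) by series/parallel combination:
  Rp1 = R1 ‖ R2 (parallel, both between nodes 0 and 1) = 1/(1/4.7 + 1/75) = 4.423 Ω
  Rp2 = R3 ‖ R4 (parallel, both between nodes 0 and 3) = 1/(1/750 + 1/220) = 170.1 Ω
  Rs1 = Rp1 + Rp2 (series, joined only at node 0) = 4.423 + 170.1 = 174.5 Ω
  Rp3 = R5 ‖ Rs1 (parallel, both between nodes 1 and 3) = 1/(1/68 + 1/174.5) = 48.93 Ω
R_th = 48.93 Ω

Final answer: V_th = 3.004 V, R_th = 48.93 Ω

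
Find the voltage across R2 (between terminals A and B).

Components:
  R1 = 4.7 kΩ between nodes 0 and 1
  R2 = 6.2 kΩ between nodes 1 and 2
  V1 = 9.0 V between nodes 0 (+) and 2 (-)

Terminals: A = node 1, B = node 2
R1 and R2 are in series across V1 (node 0 → node 1 → node 2), and the output A–B is taken across R2, so this is a voltage divider.
Series current: I = V1/(R1 + R2) = 9/(4700 + 6200) = 9/10900 = 0.0008257 A
V_R2 = I × R2 = V1 × R2/(R1 + R2) = 9 × 6200/10900 = 5.119 V

Final answer: 5.119 V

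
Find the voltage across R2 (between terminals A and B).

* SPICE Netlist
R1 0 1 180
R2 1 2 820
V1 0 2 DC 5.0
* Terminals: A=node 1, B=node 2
R1 and R2 are in series across V1 (node 0 → node 1 → node 2), and the output A–B is taken across R2, so this is a voltage divider.
Series current: I = V1/(R1 + R2) = 5/(180 + 820) = 5/1000 = 0.005 A
V_R2 = I × R2 = V1 × R2/(R1 + R2) = 5 × 820/1000 = 4.1 V

Final answer: 4.1 V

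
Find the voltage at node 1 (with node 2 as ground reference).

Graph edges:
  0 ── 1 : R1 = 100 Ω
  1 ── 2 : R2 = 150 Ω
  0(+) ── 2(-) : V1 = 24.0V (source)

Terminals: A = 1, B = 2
Nodal analysis, taking node 2 as the 0 V reference.
Source V1 fixes V_0 = 24 V.
KCL at each unknown node (sum of currents leaving = 0; resistances in Ω):
  Node 1: (V_1 - 24)/100 + (V_1 - 0)/150 = 0
Collecting terms: 0.01667 × V_1 = 0.24  =>  V_1 = 14.4 V
The requested potential is V_1 = 14.4 V.

Final answer: V_1 = 14.4 V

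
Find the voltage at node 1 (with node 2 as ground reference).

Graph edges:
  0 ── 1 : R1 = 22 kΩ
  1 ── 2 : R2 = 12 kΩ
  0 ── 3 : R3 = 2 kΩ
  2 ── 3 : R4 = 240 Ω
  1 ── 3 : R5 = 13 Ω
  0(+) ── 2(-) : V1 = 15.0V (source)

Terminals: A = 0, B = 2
Nodal analysis, taking node 2 as the 0 V reference.
Source V1 fixes V_0 = 15 V.
KCL at each unknown node (sum of currents leaving = 0; resistances in Ω):
  Node 1: (V_1 - 15)/22000 + (V_1 - 0)/12000 + (V_1 - V_3)/13 = 0
  Node 3: (V_3 - 15)/2000 + (V_3 - 0)/240 + (V_3 - V_1)/13 = 0
Collecting terms (coefficients in siemens):
  0.07705·V_1 - 0.07692·V_3 = 0.0006818
  0.08159·V_3 - 0.07692·V_1 = 0.0075
Determinant D = (0.07705)(0.08159) - (-0.07692)(-0.07692) = 0.0003695
V_1 = [(0.0006818)(0.08159) - (-0.07692)(0.0075)]/D = 1.712 V
V_3 = [(0.07705)(0.0075) - (0.0006818)(-0.07692)]/D = 1.706 V
The requested potential is V_1 = 1.712 V.

Final answer: V_1 = 1.712 V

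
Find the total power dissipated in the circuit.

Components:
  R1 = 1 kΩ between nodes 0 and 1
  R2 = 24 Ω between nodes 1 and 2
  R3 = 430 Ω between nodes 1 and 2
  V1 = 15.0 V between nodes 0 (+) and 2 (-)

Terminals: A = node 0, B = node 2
Nodal analysis, taking node 2 as the 0 V reference.
Source V1 fixes V_0 = 15 V.
KCL at each unknown node (sum of currents leaving = 0; resistances in Ω):
  Node 1: (V_1 - 15)/1000 + (V_1 - 0)/24 + (V_1 - 0)/430 = 0
Collecting terms: 0.04499 × V_1 = 0.015  =>  V_1 = 0.3334 V
Power in each resistor, P = (ΔV)²/R:
  P_R1 = (15 - 0.3334)²/1000 = 0.2151 W
  P_R2 = (0.3334 - 0)²/24 = 0.004631 W
  P_R3 = (0.3334 - 0)²/430 = 0.0002585 W
P_total = P_R1 + P_R2 + P_R3 = 0.22 W

Final answer: 0.22 W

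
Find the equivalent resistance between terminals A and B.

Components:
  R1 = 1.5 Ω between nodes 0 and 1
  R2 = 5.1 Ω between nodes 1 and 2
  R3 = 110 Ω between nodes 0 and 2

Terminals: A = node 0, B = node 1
Reduce the network between node 0 (A) and node 1 (B) by series/parallel combination:
  Rs1 = R3 + R2 (series, joined only at node 2) = 110 + 5.1 = 115.1 Ω
  Rp1 = R1 ‖ Rs1 (parallel, both between nodes 0 and 1) = 1/(1/1.5 + 1/115.1) = 1.481 Ω
R_eq = 1.481 Ω

Final answer: 1.481 Ω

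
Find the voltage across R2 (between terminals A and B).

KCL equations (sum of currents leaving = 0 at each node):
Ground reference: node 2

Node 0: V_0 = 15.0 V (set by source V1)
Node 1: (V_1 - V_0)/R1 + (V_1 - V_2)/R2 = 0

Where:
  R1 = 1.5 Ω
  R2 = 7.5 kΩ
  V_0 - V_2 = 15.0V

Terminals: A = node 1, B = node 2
R1 and R2 are in series across V1 (node 0 → node 1 → node 2), and the output A–B is taken across R2, so this is a voltage divider.
Series current: I = V1/(R1 + R2) = 15/(1.5 + 7500) = 15/7502 = 0.002 A
V_R2 = I × R2 = V1 × R2/(R1 + R2) = 15 × 7500/7502 = 15 V

Final answer: 15 V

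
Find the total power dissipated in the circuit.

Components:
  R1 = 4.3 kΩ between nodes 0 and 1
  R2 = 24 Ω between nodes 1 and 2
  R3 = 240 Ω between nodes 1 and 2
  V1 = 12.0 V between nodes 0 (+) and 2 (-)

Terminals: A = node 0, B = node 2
Nodal analysis, taking node 2 as the 0 V reference.
Source V1 fixes V_0 = 12 V.
KCL at each unknown node (sum of currents leaving = 0; resistances in Ω):
  Node 1: (V_1 - 12)/4300 + (V_1 - 0)/24 + (V_1 - 0)/240 = 0
Collecting terms: 0.04607 × V_1 = 0.002791  =>  V_1 = 0.06058 V
Power in each resistor, P = (ΔV)²/R:
  P_R1 = (12 - 0.06058)²/4300 = 0.03315 W
  P_R2 = (0.06058 - 0)²/24 = 0.0001529 W
  P_R3 = (0.06058 - 0)²/240 = 0.00001529 W
P_total = P_R1 + P_R2 + P_R3 = 0.03332 W

Final answer: 0.03332 W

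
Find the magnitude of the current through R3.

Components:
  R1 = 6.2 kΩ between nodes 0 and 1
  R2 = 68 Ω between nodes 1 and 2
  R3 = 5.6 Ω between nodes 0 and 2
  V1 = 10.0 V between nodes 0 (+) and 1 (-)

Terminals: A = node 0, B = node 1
Nodal analysis, taking node 1 as the 0 V reference.
Source V1 fixes V_0 = 10 V.
KCL at each unknown node (sum of currents leaving = 0; resistances in Ω):
  Node 2: (V_2 - 0)/68 + (V_2 - 10)/5.6 = 0
Collecting terms: 0.1933 × V_2 = 1.786  =>  V_2 = 9.239 V
I_R3 = (V_0 - V_2)/R3 = (10 - 9.239)/5.6 = 0.1359 A
|I_R3| = 0.1359 A

Final answer: |I_R3| = 0.1359 A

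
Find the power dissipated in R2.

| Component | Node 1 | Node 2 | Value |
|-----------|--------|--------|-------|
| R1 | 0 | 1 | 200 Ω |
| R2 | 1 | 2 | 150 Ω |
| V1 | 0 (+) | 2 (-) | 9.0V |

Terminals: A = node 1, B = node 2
Nodal analysis, taking node 2 as the 0 V reference.
Source V1 fixes V_0 = 9 V.
KCL at each unknown node (sum of currents leaving = 0; resistances in Ω):
  Node 1: (V_1 - 9)/200 + (V_1 - 0)/150 = 0
Collecting terms: 0.01167 × V_1 = 0.045  =>  V_1 = 3.857 V
I_R2 = (V_1 - V_2)/R2 = (3.857 - 0)/150 = 0.02571 A
P_R2 = I_R2² × R2 = (0.02571)² × 150 = 0.09918 W

Final answer: 0.09918 W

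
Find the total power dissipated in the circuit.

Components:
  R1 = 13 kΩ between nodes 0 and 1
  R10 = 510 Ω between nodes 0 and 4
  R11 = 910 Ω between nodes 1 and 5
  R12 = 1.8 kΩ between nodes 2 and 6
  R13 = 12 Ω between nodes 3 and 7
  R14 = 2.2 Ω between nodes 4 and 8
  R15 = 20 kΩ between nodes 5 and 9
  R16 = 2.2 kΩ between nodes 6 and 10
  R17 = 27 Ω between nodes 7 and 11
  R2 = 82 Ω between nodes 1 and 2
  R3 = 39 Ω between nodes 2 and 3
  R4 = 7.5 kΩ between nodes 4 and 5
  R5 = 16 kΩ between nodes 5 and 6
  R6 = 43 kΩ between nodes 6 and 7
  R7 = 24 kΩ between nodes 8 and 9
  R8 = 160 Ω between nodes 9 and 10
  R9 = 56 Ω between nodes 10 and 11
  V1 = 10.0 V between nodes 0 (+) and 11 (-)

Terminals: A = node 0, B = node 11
Nodal analysis, taking node 11 as the 0 V reference.
Source V1 fixes V_0 = 10 V.
KCL at each unknown node (sum of currents leaving = 0; resistances in Ω):
  Node 1: (V_1 - 10)/13000 + (V_1 - V_2)/82 + (V_1 - V_5)/910 = 0
  Node 2: (V_2 - V_1)/82 + (V_2 - V_3)/39 + (V_2 - V_6)/1800 = 0
  Node 3: (V_3 - V_2)/39 + (V_3 - V_7)/12 = 0
  Node 4: (V_4 - V_5)/7500 + (V_4 - 10)/510 + (V_4 - V_8)/2.2 = 0
  Node 5: (V_5 - V_4)/7500 + (V_5 - V_6)/16000 + (V_5 - V_1)/910 + (V_5 - V_9)/20000 = 0
  Node 6: (V_6 - V_5)/16000 + (V_6 - V_7)/43000 + (V_6 - V_2)/1800 + (V_6 - V_10)/2200 = 0
  Node 7: (V_7 - V_6)/43000 + (V_7 - V_3)/12 + (V_7 - 0)/27 = 0
  Node 8: (V_8 - V_9)/24000 + (V_8 - V_4)/2.2 = 0
  Node 9: (V_9 - V_8)/24000 + (V_9 - V_10)/160 + (V_9 - V_5)/20000 = 0
  Node 10: (V_10 - V_9)/160 + (V_10 - 0)/56 + (V_10 - V_6)/2200 = 0
Collecting terms (coefficients in siemens):
  0.01337·V_1 - 0.0122·V_2 - 0.001099·V_5 = 0.0007692
  0.03839·V_2 - 0.0122·V_1 - 0.02564·V_3 - 0.0005556·V_6 = 0
  0.109·V_3 - 0.02564·V_2 - 0.08333·V_7 = 0
  0.4566·V_4 - 0.0001333·V_5 - 0.4545·V_8 = 0.01961
  0.001345·V_5 - 0.001099·V_1 - 0.0001333·V_4 - 0.0000625·V_6 - 0.00005·V_9 = 0
  0.001096·V_6 - 0.0005556·V_2 - 0.0000625·V_5 - 0.00002326·V_7 - 0.0004545·V_10 = 0
  0.1204·V_7 - 0.08333·V_3 - 0.00002326·V_6 = 0
  0.4546·V_8 - 0.4545·V_4 - 0.00004167·V_9 = 0
  0.006342·V_9 - 0.00005·V_5 - 0.00004167·V_8 - 0.00625·V_10 = 0
  0.02456·V_10 - 0.0004545·V_6 - 0.00625·V_9 = 0
Solving these 10 simultaneous equations (Gaussian elimination) gives:
  V_1 = 0.2746 V, V_2 = 0.1342 V, V_3 = 0.06712 V, V_4 = 9.254 V
  V_5 = 1.152 V, V_6 = 0.1461 V, V_7 = 0.04648 V, V_8 = 9.254 V
  V_9 = 0.09683 V, V_10 = 0.02734 V
Power in each resistor, P = (ΔV)²/R:
  P_R1 = (10 - 0.2746)²/13000 = 0.007276 W
  P_R2 = (0.2746 - 0.1342)²/82 = 0.0002405 W
  P_R3 = (0.1342 - 0.06712)²/39 = 0.0001153 W
  P_R4 = (9.254 - 1.152)²/7500 = 0.008752 W
  P_R5 = (1.152 - 0.1461)²/16000 = 0.00006329 W
  P_R6 = (0.1461 - 0.04648)²/43000 = 0.0000002306 W
  P_R7 = (9.254 - 0.09683)²/24000 = 0.003494 W
  P_R8 = (0.09683 - 0.02734)²/160 = 0.00003018 W
  P_R9 = (0.02734 - 0)²/56 = 0.00001335 W
  P_R10 = (10 - 9.254)²/510 = 0.00109 W
  P_R11 = (0.2746 - 1.152)²/910 = 0.0008467 W
  P_R12 = (0.1342 - 0.1461)²/1800 = 0.0000000787 W
  P_R13 = (0.06712 - 0.04648)²/12 = 0.00003547 W
  P_R14 = (9.254 - 9.254)²/2.2 = 0.0000003202 W
  P_R15 = (1.152 - 0.09683)²/20000 = 0.00005571 W
  P_R16 = (0.1461 - 0.02734)²/2200 = 0.000006407 W
  P_R17 = (0.04648 - 0)²/27 = 0.00008003 W
P_total = P_R1 + P_R2 + P_R3 + P_R4 + P_R5 + P_R6 + P_R7 + P_R8 + P_R9 + P_R10 + P_R11 + P_R12 + P_R13 + P_R14 + P_R15 + P_R16 + P_R17 = 0.0221 W

Final answer: 0.0221 W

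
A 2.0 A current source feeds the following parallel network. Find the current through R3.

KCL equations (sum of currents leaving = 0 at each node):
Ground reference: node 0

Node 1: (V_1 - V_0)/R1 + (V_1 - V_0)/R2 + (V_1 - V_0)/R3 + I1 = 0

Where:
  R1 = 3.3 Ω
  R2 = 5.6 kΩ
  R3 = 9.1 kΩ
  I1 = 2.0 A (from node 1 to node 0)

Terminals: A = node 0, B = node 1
All resistors sit directly between nodes 0 and 1, so they are in parallel and share one voltage V; the full source current 2 A splits among them.
1/R_par = 1/3.3 + 1/5600 + 1/9100 = 0.3033 S  =>  R_par = 3.297 Ω
V = I × R_par = 2 × 3.297 = 6.594 V
I_R3 = V/R3 = 6.594/9100 = 0.0007246 A

Final answer: 0.0007246 A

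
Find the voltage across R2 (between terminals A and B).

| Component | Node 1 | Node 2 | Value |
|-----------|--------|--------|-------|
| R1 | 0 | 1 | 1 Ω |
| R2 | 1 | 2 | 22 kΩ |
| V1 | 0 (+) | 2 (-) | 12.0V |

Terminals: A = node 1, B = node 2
R1 and R2 are in series across V1 (node 0 → node 1 → node 2), and the output A–B is taken across R2, so this is a voltage divider.
Series current: I = V1/(R1 + R2) = 12/(1 + 22000) = 12/22000 = 0.0005454 A
V_R2 = I × R2 = V1 × R2/(R1 + R2) = 12 × 22000/22000 = 12 V

Final answer: 12 V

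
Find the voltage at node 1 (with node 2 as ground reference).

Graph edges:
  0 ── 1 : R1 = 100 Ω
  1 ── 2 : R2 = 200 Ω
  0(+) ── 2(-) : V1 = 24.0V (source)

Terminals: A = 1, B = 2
Nodal analysis, taking node 2 as the 0 V reference.
Source V1 fixes V_0 = 24 V.
KCL at each unknown node (sum of currents leaving = 0; resistances in Ω):
  Node 1: (V_1 - 24)/100 + (V_1 - 0)/200 = 0
Collecting terms: 0.015 × V_1 = 0.24  =>  V_1 = 16 V
The requested potential is V_1 = 16 V.

Final answer: V_1 = 16 V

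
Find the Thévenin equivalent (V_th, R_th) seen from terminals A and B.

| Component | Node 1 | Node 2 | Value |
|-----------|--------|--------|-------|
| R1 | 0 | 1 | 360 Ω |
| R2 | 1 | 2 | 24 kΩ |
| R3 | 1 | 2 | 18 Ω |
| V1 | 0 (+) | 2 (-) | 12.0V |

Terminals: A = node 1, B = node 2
Step 1 — V_th is the open-circuit voltage V_A - V_B (nothing connected across the terminals).
Nodal analysis, taking node 2 as the 0 V reference.
Source V1 fixes V_0 = 12 V.
KCL at each unknown node (sum of currents leaving = 0; resistances in Ω):
  Node 1: (V_1 - 12)/360 + (V_1 - 0)/24000 + (V_1 - 0)/18 = 0
Collecting terms: 0.05837 × V_1 = 0.03333  =>  V_1 = 0.571 V
V_th = V_1 - V_2 = 0.571 - 0 = 0.571 V
Step 2 — R_th: zero the source — replace V1 by a short circuit (node 2 merges into node 0) — and find the resistance seen between A (node 1) and B (node 0).
Reduce the network between node 1 (A) and node 0 (B) by series/parallel combination:
  Rp1 = R1 ‖ R2 ‖ R3 (parallel, all between nodes 0 and 1) = 1/(1/360 + 1/24000 + 1/18) = 17.13 Ω
R_th = 17.13 Ω

Final answer: V_th = 0.571 V, R_th = 17.13 Ω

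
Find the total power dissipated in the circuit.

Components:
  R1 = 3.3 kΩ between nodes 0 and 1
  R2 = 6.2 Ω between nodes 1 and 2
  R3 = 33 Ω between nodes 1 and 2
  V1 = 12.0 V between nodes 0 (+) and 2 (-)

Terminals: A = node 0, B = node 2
Nodal analysis, taking node 2 as the 0 V reference.
Source V1 fixes V_0 = 12 V.
KCL at each unknown node (sum of currents leaving = 0; resistances in Ω):
  Node 1: (V_1 - 12)/3300 + (V_1 - 0)/6.2 + (V_1 - 0)/33 = 0
Collecting terms: 0.1919 × V_1 = 0.003636  =>  V_1 = 0.01895 V
Power in each resistor, P = (ΔV)²/R:
  P_R1 = (12 - 0.01895)²/3300 = 0.0435 W
  P_R2 = (0.01895 - 0)²/6.2 = 0.00005792 W
  P_R3 = (0.01895 - 0)²/33 = 0.00001088 W
P_total = P_R1 + P_R2 + P_R3 = 0.04357 W

Final answer: 0.04357 W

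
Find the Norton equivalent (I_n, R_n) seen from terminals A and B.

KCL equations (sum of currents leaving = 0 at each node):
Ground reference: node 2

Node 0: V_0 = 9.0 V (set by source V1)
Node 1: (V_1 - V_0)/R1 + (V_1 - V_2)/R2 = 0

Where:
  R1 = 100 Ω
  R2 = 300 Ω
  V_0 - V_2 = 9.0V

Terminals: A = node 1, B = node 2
Find the Thévenin equivalent first; then I_n = V_th/R_th and R_n = R_th.
Step 1 — V_th is the open-circuit voltage V_A - V_B (nothing connected across the terminals).
Nodal analysis, taking node 2 as the 0 V reference.
Source V1 fixes V_0 = 9 V.
KCL at each unknown node (sum of currents leaving = 0; resistances in Ω):
  Node 1: (V_1 - 9)/100 + (V_1 - 0)/300 = 0
Collecting terms: 0.01333 × V_1 = 0.09  =>  V_1 = 6.75 V
V_th = V_1 - V_2 = 6.75 - 0 = 6.75 V
Step 2 — R_th: zero the source — replace V1 by a short circuit (node 2 merges into node 0) — and find the resistance seen between A (node 1) and B (node 0).
Reduce the network between node 1 (A) and node 0 (B) by series/parallel combination:
  Rp1 = R1 ‖ R2 (parallel, both between nodes 0 and 1) = 1/(1/100 + 1/300) = 75 Ω
R_th = 75 Ω
I_n = V_th/R_th = 6.75/75 = 0.09 A, and R_n = R_th = 75 Ω

Final answer: I_n = 0.09 A, R_n = 75 Ω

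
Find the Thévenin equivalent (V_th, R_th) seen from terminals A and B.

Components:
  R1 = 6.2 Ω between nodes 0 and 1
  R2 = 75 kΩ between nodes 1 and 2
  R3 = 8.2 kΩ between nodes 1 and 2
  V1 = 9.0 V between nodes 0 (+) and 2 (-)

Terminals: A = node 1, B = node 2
Step 1 — V_th is the open-circuit voltage V_A - V_B (nothing connected across the terminals).
Nodal analysis, taking node 2 as the 0 V reference.
Source V1 fixes V_0 = 9 V.
KCL at each unknown node (sum of currents leaving = 0; resistances in Ω):
  Node 1: (V_1 - 9)/6.2 + (V_1 - 0)/75000 + (V_1 - 0)/8200 = 0
Collecting terms: 0.1614 × V_1 = 1.452  =>  V_1 = 8.992 V
V_th = V_1 - V_2 = 8.992 - 0 = 8.992 V
Step 2 — R_th: zero the source — replace V1 by a short circuit (node 2 merges into node 0) — and find the resistance seen between A (node 1) and B (node 0).
Reduce the network between node 1 (A) and node 0 (B) by series/parallel combination:
  Rp1 = R1 ‖ R2 ‖ R3 (parallel, all between nodes 0 and 1) = 1/(1/6.2 + 1/75000 + 1/8200) = 6.195 Ω
R_th = 6.195 Ω

Final answer: V_th = 8.992 V, R_th = 6.195 Ω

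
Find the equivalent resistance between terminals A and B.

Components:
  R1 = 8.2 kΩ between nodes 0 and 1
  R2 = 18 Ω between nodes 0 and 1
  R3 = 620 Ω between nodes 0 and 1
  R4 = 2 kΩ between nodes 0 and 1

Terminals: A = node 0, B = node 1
Reduce the network between node 0 (A) and node 1 (B) by series/parallel combination:
  Rp1 = R1 ‖ R2 ‖ R3 ‖ R4 (parallel, all between nodes 0 and 1) = 1/(1/8200 + 1/18 + 1/620 + 1/2000) = 17.3 Ω
R_eq = 17.3 Ω

Final answer: 17.3 Ω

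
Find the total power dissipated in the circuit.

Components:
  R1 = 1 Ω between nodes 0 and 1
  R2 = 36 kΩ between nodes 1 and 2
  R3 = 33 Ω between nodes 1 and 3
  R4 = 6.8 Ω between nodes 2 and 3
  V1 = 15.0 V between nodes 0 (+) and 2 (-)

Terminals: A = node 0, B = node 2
Nodal analysis, taking node 2 as the 0 V reference.
Source V1 fixes V_0 = 15 V.
KCL at each unknown node (sum of currents leaving = 0; resistances in Ω):
  Node 1: (V_1 - 15)/1 + (V_1 - 0)/36000 + (V_1 - V_3)/33 = 0
  Node 3: (V_3 - V_1)/33 + (V_3 - 0)/6.8 = 0
Collecting terms (coefficients in siemens):
  1.03·V_1 - 0.0303·V_3 = 15
  0.1774·V_3 - 0.0303·V_1 = 0
Determinant D = (1.03)(0.1774) - (-0.0303)(-0.0303) = 0.1818
V_1 = [(15)(0.1774) - (-0.0303)(0)]/D = 14.63 V
V_3 = [(1.03)(0) - (15)(-0.0303)]/D = 2.5 V
Power in each resistor, P = (ΔV)²/R:
  P_R1 = (15 - 14.63)²/1 = 0.1355 W
  P_R2 = (14.63 - 0)²/36000 = 0.005947 W
  P_R3 = (14.63 - 2.5)²/33 = 4.46 W
  P_R4 = (0 - 2.5)²/6.8 = 0.9191 W
P_total = P_R1 + P_R2 + P_R3 + P_R4 = 5.521 W

Final answer: 5.521 W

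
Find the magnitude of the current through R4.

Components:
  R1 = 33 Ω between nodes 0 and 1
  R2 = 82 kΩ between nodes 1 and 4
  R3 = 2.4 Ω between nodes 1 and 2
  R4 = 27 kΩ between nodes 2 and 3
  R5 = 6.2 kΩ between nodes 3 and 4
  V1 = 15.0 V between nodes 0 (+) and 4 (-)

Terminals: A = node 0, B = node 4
Nodal analysis, taking node 4 as the 0 V reference.
Source V1 fixes V_0 = 15 V.
KCL at each unknown node (sum of currents leaving = 0; resistances in Ω):
  Node 1: (V_1 - 15)/33 + (V_1 - 0)/82000 + (V_1 - V_2)/2.4 = 0
  Node 2: (V_2 - V_1)/2.4 + (V_2 - V_3)/27000 = 0
  Node 3: (V_3 - V_2)/27000 + (V_3 - 0)/6200 = 0
Collecting terms (coefficients in siemens):
  0.447·V_1 - 0.4167·V_2 = 0.4545
  0.4167·V_2 - 0.4167·V_1 - 0.00003704·V_3 = 0
  0.0001983·V_3 - 0.00003704·V_2 = 0
Solving these 3 simultaneous equations (Gaussian elimination) gives:
  V_1 = 14.98 V, V_2 = 14.98 V, V_3 = 2.797 V
I_R4 = (V_2 - V_3)/R4 = (14.98 - 2.797)/27000 = 0.0004511 A
|I_R4| = 0.0004511 A

Final answer: |I_R4| = 0.0004511 A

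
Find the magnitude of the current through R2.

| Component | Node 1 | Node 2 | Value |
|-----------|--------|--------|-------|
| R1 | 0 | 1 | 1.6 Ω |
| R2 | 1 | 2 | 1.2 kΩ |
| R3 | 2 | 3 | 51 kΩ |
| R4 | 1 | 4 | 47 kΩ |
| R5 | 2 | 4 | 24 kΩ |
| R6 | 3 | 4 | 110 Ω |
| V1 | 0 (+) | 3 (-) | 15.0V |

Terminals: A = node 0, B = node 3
Nodal analysis, taking node 3 as the 0 V reference.
Source V1 fixes V_0 = 15 V.
KCL at each unknown node (sum of currents leaving = 0; resistances in Ω):
  Node 1: (V_1 - 15)/1.6 + (V_1 - V_2)/1200 + (V_1 - V_4)/47000 = 0
  Node 2: (V_2 - V_1)/1200 + (V_2 - 0)/51000 + (V_2 - V_4)/24000 = 0
  Node 4: (V_4 - V_1)/47000 + (V_4 - V_2)/24000 + (V_4 - 0)/110 = 0
Collecting terms (coefficients in siemens):
  0.6259·V_1 - 0.0008333·V_2 - 0.00002128·V_4 = 9.375
  0.0008946·V_2 - 0.0008333·V_1 - 0.00004167·V_4 = 0
  0.009154·V_4 - 0.00002128·V_1 - 0.00004167·V_2 = 0
Solving these 3 simultaneous equations (Gaussian elimination) gives:
  V_1 = 15 V, V_2 = 13.98 V, V_4 = 0.09847 V
I_R2 = (V_1 - V_2)/R2 = (15 - 13.98)/1200 = 0.0008522 A
|I_R2| = 0.0008522 A

Final answer: |I_R2| = 0.0008522 A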